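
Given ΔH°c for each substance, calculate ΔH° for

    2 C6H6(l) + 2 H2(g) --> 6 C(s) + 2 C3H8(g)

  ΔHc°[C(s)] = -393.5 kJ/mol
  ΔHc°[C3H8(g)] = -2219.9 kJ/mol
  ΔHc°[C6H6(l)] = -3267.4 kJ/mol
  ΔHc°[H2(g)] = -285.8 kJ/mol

Using ΔH = Σ nΔHc°(reactants) − Σ nΔHc°(products):
= [2·(-3267.4) + 2·(-285.8)] − [6·(-393.5) + 2·(-2219.9)]
= -305.6 kJ/mol

ΔH° = -305.6 kJ/mol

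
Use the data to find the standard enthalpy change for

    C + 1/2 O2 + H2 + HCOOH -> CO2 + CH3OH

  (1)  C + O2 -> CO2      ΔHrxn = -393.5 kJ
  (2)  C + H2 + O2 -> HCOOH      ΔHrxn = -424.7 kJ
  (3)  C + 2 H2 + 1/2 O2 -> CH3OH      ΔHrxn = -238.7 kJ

(1) as written (CO2 already on the product side): -393.5 kJ
(2) reversed (HCOOH must end up as a reactant): +424.7 kJ
(3) as written (CH3OH already on the product side): -238.7 kJ
Summing the manipulated equations, ΔHrxn = (1)·(-393.5) + (-1)·(-424.7) + (1)·(-238.7) = -207.5 kJ

ΔHrxn = -207.5 kJ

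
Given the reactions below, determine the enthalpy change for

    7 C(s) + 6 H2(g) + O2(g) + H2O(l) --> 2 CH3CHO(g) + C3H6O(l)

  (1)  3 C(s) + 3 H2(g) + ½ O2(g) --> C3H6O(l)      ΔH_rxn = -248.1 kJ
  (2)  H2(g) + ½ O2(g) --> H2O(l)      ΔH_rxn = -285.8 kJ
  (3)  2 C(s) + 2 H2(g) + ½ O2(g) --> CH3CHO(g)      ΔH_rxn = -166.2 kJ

ΔH_rxn = -294.7 kJ

(1) as written: -248.1 kJ
(2) reversed: +285.8 kJ
(3) × 2: (2)·(-166.2) = -332.4 kJ
ΔH_rxn = (-248.1) + (+285.8) + (-332.4) = -294.7 kJ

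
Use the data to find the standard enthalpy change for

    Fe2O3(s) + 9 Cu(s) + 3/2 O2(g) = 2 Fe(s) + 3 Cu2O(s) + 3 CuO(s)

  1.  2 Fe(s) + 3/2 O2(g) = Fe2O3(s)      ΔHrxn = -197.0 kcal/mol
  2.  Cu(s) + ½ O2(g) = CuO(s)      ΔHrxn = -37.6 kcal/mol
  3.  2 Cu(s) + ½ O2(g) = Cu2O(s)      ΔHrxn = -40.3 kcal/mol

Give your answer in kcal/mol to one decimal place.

ΔHrxn = -36.7 kcal/mol

eq. 1 reversed (reverse to put Fe2O3(s) on the reactant side): +197.0 kcal/mol
eq. 2 × 3 (scale by 3 for the 3 CuO(s)): (3)·(-37.6) = -112.8 kcal/mol
eq. 3 × 3 (×3 to match 3 Cu2O(s) in the target): (3)·(-40.3) = -120.9 kcal/mol
ΔHrxn = (-1)·(-197.0) + (3)·(-37.6) + (3)·(-40.3) = -36.7 kcal/mol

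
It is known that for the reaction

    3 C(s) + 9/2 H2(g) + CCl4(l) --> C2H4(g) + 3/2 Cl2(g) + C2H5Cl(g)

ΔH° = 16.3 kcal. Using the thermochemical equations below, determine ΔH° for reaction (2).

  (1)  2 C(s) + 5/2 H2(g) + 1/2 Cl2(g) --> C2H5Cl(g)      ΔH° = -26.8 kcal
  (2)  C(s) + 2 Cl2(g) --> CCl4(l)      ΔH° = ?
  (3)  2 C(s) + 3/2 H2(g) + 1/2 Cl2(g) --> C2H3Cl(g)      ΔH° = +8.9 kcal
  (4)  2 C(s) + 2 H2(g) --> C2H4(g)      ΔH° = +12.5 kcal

ΔH° = -30.6 kcal

(1) as written: -26.8 kcal
(2) reversed: contributes −x
(3): not needed.
(4) as written: +12.5 kcal
+16.3 = (-26.8) + (+12.5) − x
x = (+16.3 − (-14.3)) / (-1) = -30.6 kcal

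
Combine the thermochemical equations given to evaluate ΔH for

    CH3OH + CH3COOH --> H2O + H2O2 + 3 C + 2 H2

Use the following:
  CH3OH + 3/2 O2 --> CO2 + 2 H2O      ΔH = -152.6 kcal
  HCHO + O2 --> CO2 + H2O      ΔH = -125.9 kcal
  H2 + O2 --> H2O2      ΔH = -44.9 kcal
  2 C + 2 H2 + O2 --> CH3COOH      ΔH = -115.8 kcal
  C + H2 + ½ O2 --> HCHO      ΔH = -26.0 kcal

ΔH = 70.2 kcal

equation 1 as written (CH3OH already on the reactant side): -152.6 kcal
equation 2 reversed: +125.9 kcal
equation 3 as written (H2O2 already on the product side): -44.9 kcal
equation 4 reversed (CH3COOH must end up as a reactant): +115.8 kcal
equation 5 reversed: +26.0 kcal
ΔH = (1)·(-152.6) + (-1)·(-125.9) + (1)·(-44.9) + (-1)·(-115.8) + (-1)·(-26.0) = 70.2 kcal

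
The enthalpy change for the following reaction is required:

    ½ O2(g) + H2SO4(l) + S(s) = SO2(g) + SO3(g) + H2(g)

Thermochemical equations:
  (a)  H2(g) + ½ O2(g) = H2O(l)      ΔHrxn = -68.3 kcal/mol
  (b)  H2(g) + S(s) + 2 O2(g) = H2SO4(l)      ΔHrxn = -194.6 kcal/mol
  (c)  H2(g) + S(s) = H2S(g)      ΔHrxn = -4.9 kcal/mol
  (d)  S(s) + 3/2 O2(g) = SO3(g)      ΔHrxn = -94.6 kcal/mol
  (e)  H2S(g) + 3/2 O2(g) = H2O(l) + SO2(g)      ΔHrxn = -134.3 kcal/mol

ΔHrxn = 29.1 kcal/mol

(a) reversed: +68.3 kcal/mol
(b) reversed: +194.6 kcal/mol
(c) as written: -4.9 kcal/mol
(d) as written: -94.6 kcal/mol
(e) as written: -134.3 kcal/mol
ΔHrxn = (-1)·(-68.3) + (-1)·(-194.6) + (1)·(-4.9) + (1)·(-94.6) + (1)·(-134.3) = 29.1 kcal/mol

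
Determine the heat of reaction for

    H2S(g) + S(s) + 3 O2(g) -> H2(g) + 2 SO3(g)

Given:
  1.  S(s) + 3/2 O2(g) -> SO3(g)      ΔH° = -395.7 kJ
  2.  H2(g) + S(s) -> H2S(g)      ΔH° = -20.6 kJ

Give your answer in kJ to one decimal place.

eq. 1 × 2: (2)·(-395.7) = -791.4 kJ
eq. 2 reversed: +20.6 kJ
By Hess's law, ΔH° = (-791.4) + (+20.6) = -770.8 kJ

ΔH° = -770.8 kJ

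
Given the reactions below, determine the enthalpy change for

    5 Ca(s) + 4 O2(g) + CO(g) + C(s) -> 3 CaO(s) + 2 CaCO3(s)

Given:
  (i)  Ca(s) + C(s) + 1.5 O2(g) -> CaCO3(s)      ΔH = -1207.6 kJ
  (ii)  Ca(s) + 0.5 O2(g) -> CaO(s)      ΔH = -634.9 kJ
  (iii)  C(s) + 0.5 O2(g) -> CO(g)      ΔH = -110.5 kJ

(i) × 2 (scale by 2 for the 2 CaCO3(s)): (2)·(-1207.6) = -2415.2 kJ
(ii) × 3 (×3 to match 3 CaO(s) in the target): (3)·(-634.9) = -1904.7 kJ
(iii) reversed (reverse to put CO(g) on the reactant side): +110.5 kJ
By Hess's law, ΔH = (-2415.2) + (-1904.7) + (+110.5) = -4209.4 kJ

ΔH = -4209.4 kJ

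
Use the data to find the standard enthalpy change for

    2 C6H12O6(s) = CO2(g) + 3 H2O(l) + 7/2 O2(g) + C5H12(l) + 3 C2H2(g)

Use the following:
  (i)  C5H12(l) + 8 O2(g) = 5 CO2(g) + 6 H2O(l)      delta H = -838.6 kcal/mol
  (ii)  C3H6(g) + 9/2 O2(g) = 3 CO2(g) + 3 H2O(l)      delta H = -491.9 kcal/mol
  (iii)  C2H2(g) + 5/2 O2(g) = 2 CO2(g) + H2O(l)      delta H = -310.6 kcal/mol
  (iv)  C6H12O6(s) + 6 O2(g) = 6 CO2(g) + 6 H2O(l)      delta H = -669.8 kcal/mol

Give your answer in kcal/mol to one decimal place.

delta H = 430.8 kcal/mol

(i) reversed: +838.6 kcal/mol
(ii): not needed.
(iii) reversed and × 3: (-3)·(-310.6) = +931.8 kcal/mol
(iv) × 2: (2)·(-669.8) = -1339.6 kcal/mol
delta H = (+838.6) + (+931.8) + (-1339.6) = 430.8 kcal/mol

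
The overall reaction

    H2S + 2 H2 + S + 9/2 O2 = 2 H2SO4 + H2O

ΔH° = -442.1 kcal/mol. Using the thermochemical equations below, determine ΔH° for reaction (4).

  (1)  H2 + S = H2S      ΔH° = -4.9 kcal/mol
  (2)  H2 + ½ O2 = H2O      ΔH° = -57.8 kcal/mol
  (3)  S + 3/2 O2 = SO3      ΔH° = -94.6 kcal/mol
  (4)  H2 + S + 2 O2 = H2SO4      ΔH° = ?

ΔH° = -194.6 kcal/mol

(1) reversed (reverse to put H2S on the reactant side): +4.9 kcal/mol
(2) as written (H2O already on the product side): -57.8 kcal/mol
(3): not needed (SO3 appears nowhere else).
(4) × 2 (×2 to match 2 H2SO4 in the target): contributes 2·x
-442.1 = (+4.9) + (-57.8) + 2·x
x = (-442.1 − (-52.9)) / (2) = -194.6 kcal/mol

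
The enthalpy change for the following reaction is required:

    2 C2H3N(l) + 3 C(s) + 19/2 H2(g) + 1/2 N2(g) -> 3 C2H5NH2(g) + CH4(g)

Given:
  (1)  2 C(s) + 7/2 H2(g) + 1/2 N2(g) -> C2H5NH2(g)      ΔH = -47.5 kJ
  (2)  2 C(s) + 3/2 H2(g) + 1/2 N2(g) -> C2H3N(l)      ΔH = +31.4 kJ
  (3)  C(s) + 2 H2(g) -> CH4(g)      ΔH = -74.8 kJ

ΔH = -280.1 kJ

(1) × 3 (scale by 3 for the 3 C2H5NH2(g)): (3)·(-47.5) = -142.5 kJ
(2) reversed and × 2 (C2H3N(l) must end up as a reactant; scale by 2 for the 2 C2H3N(l)): (-2)·(+31.4) = -62.8 kJ
(3) as written (CH4(g) already on the product side): -74.8 kJ
Since enthalpy is a state function, ΔH = (-142.5) + (-62.8) + (-74.8) = -280.1 kJ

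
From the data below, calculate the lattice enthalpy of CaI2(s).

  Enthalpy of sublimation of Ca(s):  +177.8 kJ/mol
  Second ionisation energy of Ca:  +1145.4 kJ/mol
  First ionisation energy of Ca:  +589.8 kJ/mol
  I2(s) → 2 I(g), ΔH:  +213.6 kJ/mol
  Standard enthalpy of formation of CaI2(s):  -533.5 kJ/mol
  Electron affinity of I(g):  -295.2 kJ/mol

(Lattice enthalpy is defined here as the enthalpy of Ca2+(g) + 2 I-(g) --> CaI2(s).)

U = -2069.7 kJ/mol

ΔHf° = 1·ΔHsub + 1·(ΣIE) + 1·D(I2) + 2·EA + U
-533.5 = 1·(+177.8) + 1·(+1735.2) + 1·(+213.6) + 2·(-295.2) + U
U = -533.5 − (+1536.2) = -2069.7 kJ/mol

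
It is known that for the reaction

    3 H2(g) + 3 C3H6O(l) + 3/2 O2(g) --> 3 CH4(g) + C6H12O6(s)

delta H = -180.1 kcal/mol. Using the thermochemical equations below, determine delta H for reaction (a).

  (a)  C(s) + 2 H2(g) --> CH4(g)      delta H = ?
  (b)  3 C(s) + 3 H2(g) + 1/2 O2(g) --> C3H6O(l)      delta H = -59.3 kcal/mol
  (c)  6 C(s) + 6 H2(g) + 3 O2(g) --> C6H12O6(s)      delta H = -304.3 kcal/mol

delta H = -17.9 kcal/mol

(a) × 3: contributes 3·x
(b) reversed and × 3: (-3)·(-59.3) = +177.9 kcal/mol
(c) as written: -304.3 kcal/mol
-180.1 = (+177.9) + (-304.3) + 3·x
x = (-180.1 − (-126.4)) / (3) = -17.9 kcal/mol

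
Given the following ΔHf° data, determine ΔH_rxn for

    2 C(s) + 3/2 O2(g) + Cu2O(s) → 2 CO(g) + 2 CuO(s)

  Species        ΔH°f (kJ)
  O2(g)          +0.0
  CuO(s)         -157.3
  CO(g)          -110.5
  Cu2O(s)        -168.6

Products: 2·(-110.5) + 2·(-157.3) = -535.6
Reactants: 2·(+0.0) + 3/2·(+0.0) + 1·(-168.6) = -168.6
ΔH_rxn = (-535.6) − (-168.6) = -367.0 kJ

ΔH_rxn = -367.0 kJ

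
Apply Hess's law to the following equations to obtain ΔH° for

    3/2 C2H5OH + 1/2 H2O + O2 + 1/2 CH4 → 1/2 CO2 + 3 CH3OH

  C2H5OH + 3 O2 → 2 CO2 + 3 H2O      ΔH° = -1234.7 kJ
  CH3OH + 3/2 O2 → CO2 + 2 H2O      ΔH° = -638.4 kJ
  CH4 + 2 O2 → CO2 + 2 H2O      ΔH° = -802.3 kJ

equation 1 × 3/2 (×3/2 to match 3/2 C2H5OH in the target): (3/2)·(-1234.7) = -1852.05 kJ
equation 2 reversed and × 3 (reverse to put CH3OH on the product side; scale by 3 for the 3 CH3OH): (-3)·(-638.4) = +1915.2 kJ
equation 3 × 1/2 (scale by 1/2 for the 1/2 CH4): (1/2)·(-802.3) = -401.15 kJ
ΔH° = (3/2)·(-1234.7) + (-3)·(-638.4) + (1/2)·(-802.3) = -338.0 kJ

ΔH° = -338.0 kJ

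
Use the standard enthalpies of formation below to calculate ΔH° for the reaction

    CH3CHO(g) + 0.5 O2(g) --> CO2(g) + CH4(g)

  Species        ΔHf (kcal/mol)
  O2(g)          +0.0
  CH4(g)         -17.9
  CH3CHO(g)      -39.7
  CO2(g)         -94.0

ΔH° = -72.2 kcal/mol

ΔH°rxn = Σ nΔHf°(products) − Σ nΔHf°(reactants).
Products: 1·(-94.0) + 1·(-17.9) = -111.9
Reactants: 1·(-39.7) + 1/2·(+0.0) = -39.7
ΔH° = (-111.9) − (-39.7) = -72.2 kcal/mol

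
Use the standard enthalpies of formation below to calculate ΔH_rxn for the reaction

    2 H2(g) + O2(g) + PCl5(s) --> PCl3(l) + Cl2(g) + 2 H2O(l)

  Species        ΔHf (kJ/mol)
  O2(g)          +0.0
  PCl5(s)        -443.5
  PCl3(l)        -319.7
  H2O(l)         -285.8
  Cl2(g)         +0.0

Products: 1·(-319.7) + 1·(+0.0) + 2·(-285.8) = -891.3
Reactants: 2·(+0.0) + 1·(+0.0) + 1·(-443.5) = -443.5
ΔH_rxn = (-891.3) − (-443.5) = -447.8 kJ/mol

ΔH_rxn = -447.8 kJ/mol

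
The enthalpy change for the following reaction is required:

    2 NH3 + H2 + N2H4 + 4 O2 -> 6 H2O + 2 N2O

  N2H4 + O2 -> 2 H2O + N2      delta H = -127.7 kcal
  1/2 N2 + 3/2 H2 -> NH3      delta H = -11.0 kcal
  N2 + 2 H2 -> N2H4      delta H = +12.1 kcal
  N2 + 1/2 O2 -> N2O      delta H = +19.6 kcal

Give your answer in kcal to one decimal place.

equation 1 × 3: (3)·(-127.7) = -383.1 kcal
equation 2 reversed and × 2: (-2)·(-11.0) = +22.0 kcal
equation 3 × 2: (2)·(+12.1) = +24.2 kcal
equation 4 × 2: (2)·(+19.6) = +39.2 kcal
Combining the equations, delta H = (-383.1) + (+22.0) + (+24.2) + (+39.2) = -297.7 kcal

delta H = -297.7 kcal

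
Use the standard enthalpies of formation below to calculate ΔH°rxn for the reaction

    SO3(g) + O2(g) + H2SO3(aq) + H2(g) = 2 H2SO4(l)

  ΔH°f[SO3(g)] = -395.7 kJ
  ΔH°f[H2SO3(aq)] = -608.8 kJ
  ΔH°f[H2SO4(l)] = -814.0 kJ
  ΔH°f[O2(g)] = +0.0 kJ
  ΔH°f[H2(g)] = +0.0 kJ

ΔH°rxn = Σ nΔHf°(products) − Σ nΔHf°(reactants).
Products: 2·(-814.0) = -1628.0
Reactants: 1·(-395.7) + 1·(+0.0) + 1·(-608.8) + 1·(+0.0) = -1004.5
ΔH°rxn = (-1628.0) − (-1004.5) = -623.5 kJ

ΔH°rxn = -623.5 kJ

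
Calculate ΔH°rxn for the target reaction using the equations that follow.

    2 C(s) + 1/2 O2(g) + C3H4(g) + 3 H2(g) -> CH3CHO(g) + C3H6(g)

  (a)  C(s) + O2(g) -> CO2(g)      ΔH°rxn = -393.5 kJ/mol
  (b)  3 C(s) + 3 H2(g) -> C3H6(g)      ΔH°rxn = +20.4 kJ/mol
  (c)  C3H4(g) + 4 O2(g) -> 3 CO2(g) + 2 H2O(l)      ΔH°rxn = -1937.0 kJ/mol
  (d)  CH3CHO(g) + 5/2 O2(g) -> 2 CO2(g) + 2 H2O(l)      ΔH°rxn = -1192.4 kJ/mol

(a) reversed: +393.5 kJ/mol
(b) as written: +20.4 kJ/mol
(c) as written: -1937.0 kJ/mol
(d) reversed: +1192.4 kJ/mol
ΔH°rxn = (+393.5) + (+20.4) + (-1937.0) + (+1192.4) = -330.7 kJ/mol

ΔH°rxn = -330.7 kJ/mol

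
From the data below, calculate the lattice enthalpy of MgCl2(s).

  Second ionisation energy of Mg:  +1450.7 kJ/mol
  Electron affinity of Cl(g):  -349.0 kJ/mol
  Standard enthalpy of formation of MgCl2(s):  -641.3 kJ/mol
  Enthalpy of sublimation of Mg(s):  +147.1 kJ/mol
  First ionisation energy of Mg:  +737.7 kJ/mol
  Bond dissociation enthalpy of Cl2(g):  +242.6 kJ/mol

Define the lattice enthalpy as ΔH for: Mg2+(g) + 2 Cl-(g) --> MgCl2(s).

U = -2521.4 kJ/mol

ΔHf° = 1·ΔHsub + 1·(ΣIE) + 1·D(Cl2) + 2·EA + U
-641.3 = 1·(+147.1) + 1·(+2188.4) + 1·(+242.6) + 2·(-349.0) + U
U = -641.3 − (+1880.1) = -2521.4 kJ/mol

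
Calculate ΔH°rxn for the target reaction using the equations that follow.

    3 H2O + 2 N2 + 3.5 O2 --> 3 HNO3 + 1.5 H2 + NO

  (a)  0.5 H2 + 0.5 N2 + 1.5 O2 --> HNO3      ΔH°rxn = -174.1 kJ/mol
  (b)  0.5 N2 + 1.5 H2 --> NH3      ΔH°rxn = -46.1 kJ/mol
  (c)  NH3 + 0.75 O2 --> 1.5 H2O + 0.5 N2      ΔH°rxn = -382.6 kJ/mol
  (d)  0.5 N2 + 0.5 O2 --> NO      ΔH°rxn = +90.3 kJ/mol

(a) × 3: (3)·(-174.1) = -522.3 kJ/mol
(b) reversed and × 2: (-2)·(-46.1) = +92.2 kJ/mol
(c) reversed and × 2: (-2)·(-382.6) = +765.2 kJ/mol
(d) as written: +90.3 kJ/mol
ΔH°rxn = (-522.3) + (+92.2) + (+765.2) + (+90.3) = 425.4 kJ/mol

ΔH°rxn = 425.4 kJ/mol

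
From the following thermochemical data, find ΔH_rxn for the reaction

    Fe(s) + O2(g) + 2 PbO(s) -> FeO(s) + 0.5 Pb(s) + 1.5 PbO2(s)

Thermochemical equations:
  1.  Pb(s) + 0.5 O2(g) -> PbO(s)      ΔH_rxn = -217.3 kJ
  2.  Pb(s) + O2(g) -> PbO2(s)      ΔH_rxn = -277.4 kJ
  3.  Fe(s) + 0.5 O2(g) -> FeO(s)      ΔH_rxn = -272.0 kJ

eq. 1 reversed and × 2 (PbO(s) must end up as a reactant; scale by 2 for the 2 PbO(s)): (-2)·(-217.3) = +434.6 kJ
eq. 2 × 3/2 (×3/2 to match 3/2 PbO2(s) in the target): (3/2)·(-277.4) = -416.1 kJ
eq. 3 as written (FeO(s) already on the product side): -272.0 kJ
By Hess's law, ΔH_rxn = (+434.6) + (-416.1) + (-272.0) = -253.5 kJ

ΔH_rxn = -253.5 kJ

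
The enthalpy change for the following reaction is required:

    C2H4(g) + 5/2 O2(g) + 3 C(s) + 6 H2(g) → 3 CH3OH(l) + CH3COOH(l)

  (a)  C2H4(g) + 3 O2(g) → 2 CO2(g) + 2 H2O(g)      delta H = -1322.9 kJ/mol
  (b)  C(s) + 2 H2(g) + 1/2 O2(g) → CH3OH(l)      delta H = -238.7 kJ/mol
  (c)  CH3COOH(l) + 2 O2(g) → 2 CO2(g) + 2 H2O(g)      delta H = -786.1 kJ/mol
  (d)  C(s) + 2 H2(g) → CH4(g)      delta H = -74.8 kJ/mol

delta H = -1252.9 kJ/mol

(a) as written (C2H4(g) already on the reactant side): -1322.9 kJ/mol
(b) × 3 (×3 to match 3 CH3OH(l) in the target): (3)·(-238.7) = -716.1 kJ/mol
(c) reversed (CH3COOH(l) must end up as a product): +786.1 kJ/mol
(d): not needed (CH4(g) appears nowhere else).
delta H = (-1322.9) + (-716.1) + (+786.1) = -1252.9 kJ/mol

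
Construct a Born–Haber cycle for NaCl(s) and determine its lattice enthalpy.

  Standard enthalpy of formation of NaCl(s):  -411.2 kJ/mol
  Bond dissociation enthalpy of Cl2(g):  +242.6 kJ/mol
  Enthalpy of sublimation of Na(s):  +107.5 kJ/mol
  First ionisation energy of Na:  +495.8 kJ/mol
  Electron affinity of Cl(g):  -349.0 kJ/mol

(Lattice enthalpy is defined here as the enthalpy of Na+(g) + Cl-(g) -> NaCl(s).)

ΔHf° = 1·ΔHsub + 1·(ΣIE) + 1/2·D(Cl2) + 1·EA + U
-411.2 = 1·(+107.5) + 1·(+495.8) + 1/2·(+242.6) + 1·(-349.0) + U
U = -411.2 − (+375.6) = -786.8 kJ/mol

U = -786.8 kJ/mol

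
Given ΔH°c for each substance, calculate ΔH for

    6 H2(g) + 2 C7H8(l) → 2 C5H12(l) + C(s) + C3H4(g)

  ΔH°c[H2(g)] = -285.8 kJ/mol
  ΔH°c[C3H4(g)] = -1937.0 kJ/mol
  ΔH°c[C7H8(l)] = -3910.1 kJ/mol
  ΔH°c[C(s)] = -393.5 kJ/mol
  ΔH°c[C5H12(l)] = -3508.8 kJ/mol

Using ΔH = Σ nΔHc°(reactants) − Σ nΔHc°(products):
= [6·(-285.8) + 2·(-3910.1)] − [2·(-3508.8) + 1·(-393.5) + 1·(-1937.0)]
= -186.9 kJ/mol

ΔH = -186.9 kJ/mol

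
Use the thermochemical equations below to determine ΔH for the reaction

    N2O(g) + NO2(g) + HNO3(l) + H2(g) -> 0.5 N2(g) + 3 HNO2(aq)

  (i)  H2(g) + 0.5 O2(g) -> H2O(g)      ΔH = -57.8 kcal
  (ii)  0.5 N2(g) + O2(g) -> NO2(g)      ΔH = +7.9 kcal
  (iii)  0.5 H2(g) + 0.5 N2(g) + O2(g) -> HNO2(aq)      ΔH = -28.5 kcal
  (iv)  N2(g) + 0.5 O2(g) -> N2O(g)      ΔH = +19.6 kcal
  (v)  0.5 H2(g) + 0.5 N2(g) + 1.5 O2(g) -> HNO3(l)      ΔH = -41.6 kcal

(i): not needed.
(ii) reversed: -7.9 kcal
(iii) × 3: (3)·(-28.5) = -85.5 kcal
(iv) reversed: -19.6 kcal
(v) reversed: +41.6 kcal
By Hess's law, ΔH = (-7.9) + (-85.5) + (-19.6) + (+41.6) = -71.4 kcal

ΔH = -71.4 kcal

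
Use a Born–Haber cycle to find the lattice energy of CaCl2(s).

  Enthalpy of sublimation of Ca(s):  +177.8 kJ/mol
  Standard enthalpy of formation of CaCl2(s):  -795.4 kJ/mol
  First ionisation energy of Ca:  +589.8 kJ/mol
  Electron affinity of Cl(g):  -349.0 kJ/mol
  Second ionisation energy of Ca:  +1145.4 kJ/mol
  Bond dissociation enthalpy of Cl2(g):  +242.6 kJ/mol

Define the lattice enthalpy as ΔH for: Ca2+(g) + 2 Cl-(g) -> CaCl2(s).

ΔHf° = 1·ΔHsub + 1·(ΣIE) + 1·D(Cl2) + 2·EA + U
-795.4 = 1·(+177.8) + 1·(+1735.2) + 1·(+242.6) + 2·(-349.0) + U
U = -795.4 − (+1457.6) = -2253.0 kJ/mol

U = -2253.0 kJ/mol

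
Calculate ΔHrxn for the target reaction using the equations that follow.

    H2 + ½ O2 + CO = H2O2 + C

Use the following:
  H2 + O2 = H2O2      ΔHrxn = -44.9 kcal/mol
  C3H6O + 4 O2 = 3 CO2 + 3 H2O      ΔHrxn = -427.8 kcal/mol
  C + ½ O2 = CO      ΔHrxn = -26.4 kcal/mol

ΔHrxn = -18.5 kcal/mol

equation 1 as written: -44.9 kcal/mol
equation 2: not needed.
equation 3 reversed: +26.4 kcal/mol
ΔHrxn = (1)·(-44.9) + (-1)·(-26.4) = -18.5 kcal/mol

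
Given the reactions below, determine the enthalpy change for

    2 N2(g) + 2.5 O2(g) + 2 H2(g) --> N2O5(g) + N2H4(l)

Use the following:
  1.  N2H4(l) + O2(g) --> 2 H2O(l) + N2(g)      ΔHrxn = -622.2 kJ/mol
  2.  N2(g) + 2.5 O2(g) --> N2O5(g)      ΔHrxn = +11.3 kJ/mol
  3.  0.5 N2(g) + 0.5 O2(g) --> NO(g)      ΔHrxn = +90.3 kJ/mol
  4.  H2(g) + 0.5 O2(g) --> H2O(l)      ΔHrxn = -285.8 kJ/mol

eq. 1 reversed: +622.2 kJ/mol
eq. 2 as written: +11.3 kJ/mol
eq. 3: not needed.
eq. 4 × 2: (2)·(-285.8) = -571.6 kJ/mol
Summing the manipulated equations, ΔHrxn = (-1)·(-622.2) + (1)·(+11.3) + (2)·(-285.8) = 61.9 kJ/mol

ΔHrxn = 61.9 kJ/mol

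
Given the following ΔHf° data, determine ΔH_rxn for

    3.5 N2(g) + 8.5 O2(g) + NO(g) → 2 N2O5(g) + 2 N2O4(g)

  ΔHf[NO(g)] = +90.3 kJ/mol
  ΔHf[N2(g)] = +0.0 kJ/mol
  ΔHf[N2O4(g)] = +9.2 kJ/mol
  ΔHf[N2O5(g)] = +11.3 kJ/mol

ΔH_rxn = -49.3 kJ/mol

Products: 2·(+11.3) + 2·(+9.2) = +41.0
Reactants: 7/2·(+0.0) + 17/2·(+0.0) + 1·(+90.3) = +90.3
ΔH_rxn = (+41.0) − (+90.3) = -49.3 kJ/mol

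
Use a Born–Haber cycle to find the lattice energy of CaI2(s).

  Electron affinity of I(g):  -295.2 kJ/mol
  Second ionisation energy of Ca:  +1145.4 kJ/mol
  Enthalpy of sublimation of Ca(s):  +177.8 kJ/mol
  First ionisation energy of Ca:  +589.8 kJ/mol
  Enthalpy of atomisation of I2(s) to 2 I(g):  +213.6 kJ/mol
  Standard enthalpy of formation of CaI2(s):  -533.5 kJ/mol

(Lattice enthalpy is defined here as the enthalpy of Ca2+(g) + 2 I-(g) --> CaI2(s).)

U = -2069.7 kJ/mol

ΔHf° = 1·ΔHsub + 1·(ΣIE) + 1·D(I2) + 2·EA + U
-533.5 = 1·(+177.8) + 1·(+1735.2) + 1·(+213.6) + 2·(-295.2) + U
U = -533.5 − (+1536.2) = -2069.7 kJ/mol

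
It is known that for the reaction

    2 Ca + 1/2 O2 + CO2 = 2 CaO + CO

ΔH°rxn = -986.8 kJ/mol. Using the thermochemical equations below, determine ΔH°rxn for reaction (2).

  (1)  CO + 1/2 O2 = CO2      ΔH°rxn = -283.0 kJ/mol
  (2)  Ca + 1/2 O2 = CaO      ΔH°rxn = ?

ΔH°rxn = -634.9 kJ/mol

(1) reversed (CO must end up as a product): +283.0 kJ/mol
(2) × 2 (scale by 2 for the 2 CaO): contributes 2·x
-986.8 = (+283.0) + 2·x
x = (-986.8 − (+283.0)) / (2) = -634.9 kJ/mol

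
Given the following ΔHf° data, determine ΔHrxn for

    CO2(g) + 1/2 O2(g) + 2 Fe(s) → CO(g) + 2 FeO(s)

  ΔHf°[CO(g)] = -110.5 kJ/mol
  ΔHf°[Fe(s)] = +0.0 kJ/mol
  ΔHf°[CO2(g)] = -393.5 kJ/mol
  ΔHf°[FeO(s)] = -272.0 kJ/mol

Products: 1·(-110.5) + 2·(-272.0) = -654.5
Reactants: 1·(-393.5) + 1/2·(+0.0) + 2·(+0.0) = -393.5
ΔHrxn = (-654.5) − (-393.5) = -261.0 kJ/mol

ΔHrxn = -261.0 kJ/mol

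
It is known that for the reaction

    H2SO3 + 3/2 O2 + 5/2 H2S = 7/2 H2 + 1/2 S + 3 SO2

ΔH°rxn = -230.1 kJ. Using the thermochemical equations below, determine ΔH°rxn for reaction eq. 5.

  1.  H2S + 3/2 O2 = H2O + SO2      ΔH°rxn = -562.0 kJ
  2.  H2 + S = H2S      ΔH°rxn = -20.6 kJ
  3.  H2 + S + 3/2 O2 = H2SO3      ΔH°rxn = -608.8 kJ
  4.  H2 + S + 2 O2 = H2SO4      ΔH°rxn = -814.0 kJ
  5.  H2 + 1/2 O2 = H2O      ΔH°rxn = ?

ΔH°rxn = -285.8 kJ

eq. 1 × 3: (3)·(-562.0) = -1686.0 kJ
eq. 2 × 1/2: (1/2)·(-20.6) = -10.3 kJ
eq. 3 reversed: +608.8 kJ
eq. 4: not needed.
eq. 5 reversed and × 3: contributes −3·x
-230.1 = (-1686.0) + (-10.3) + (+608.8) − 3·x
x = (-230.1 − (-1087.5)) / (-3) = -285.8 kJ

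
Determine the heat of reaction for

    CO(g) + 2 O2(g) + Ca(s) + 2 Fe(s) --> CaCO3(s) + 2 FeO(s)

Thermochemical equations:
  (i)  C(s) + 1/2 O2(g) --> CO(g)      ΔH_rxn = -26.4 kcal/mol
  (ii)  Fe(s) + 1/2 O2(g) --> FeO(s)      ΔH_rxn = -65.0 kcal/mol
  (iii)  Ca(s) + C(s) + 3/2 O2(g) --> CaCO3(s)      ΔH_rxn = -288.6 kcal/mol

(i) reversed (CO(g) must end up as a reactant): +26.4 kcal/mol
(ii) × 2 (scale by 2 for the 2 FeO(s)): (2)·(-65.0) = -130.0 kcal/mol
(iii) as written (CaCO3(s) already on the product side): -288.6 kcal/mol
Since enthalpy is a state function, ΔH_rxn = (+26.4) + (-130.0) + (-288.6) = -392.2 kcal/mol

ΔH_rxn = -392.2 kcal/mol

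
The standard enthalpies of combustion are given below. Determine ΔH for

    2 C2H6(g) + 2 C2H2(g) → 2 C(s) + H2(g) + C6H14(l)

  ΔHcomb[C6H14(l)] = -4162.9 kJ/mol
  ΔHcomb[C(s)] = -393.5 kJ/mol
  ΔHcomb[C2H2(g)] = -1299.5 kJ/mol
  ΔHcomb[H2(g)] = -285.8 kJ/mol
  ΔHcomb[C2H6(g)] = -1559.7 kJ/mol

Using ΔH = Σ nΔHc°(reactants) − Σ nΔHc°(products):
= [2·(-1559.7) + 2·(-1299.5)] − [2·(-393.5) + 1·(-285.8) + 1·(-4162.9)]
= -482.7 kJ/mol

ΔH = -482.7 kJ/mol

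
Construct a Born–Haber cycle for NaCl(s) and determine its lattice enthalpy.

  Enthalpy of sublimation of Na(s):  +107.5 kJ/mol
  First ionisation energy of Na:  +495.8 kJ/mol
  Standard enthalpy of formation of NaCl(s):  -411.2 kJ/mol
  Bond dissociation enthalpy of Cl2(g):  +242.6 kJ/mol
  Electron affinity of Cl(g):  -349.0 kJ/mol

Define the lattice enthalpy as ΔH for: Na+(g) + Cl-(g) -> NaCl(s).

U = -786.8 kJ/mol

ΔHf° = 1·ΔHsub + 1·(ΣIE) + 1/2·D(Cl2) + 1·EA + U
-411.2 = 1·(+107.5) + 1·(+495.8) + 1/2·(+242.6) + 1·(-349.0) + U
U = -411.2 − (+375.6) = -786.8 kJ/mol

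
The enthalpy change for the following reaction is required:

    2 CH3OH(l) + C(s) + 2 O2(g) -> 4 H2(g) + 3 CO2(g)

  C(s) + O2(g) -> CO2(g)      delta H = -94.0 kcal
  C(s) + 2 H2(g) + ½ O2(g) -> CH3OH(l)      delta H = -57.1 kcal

equation 1 × 3 (scale by 3 for the 3 CO2(g)): (3)·(-94.0) = -282.0 kcal
equation 2 reversed and × 2 (reverse to put CH3OH(l) on the reactant side; scale by 2 for the 2 CH3OH(l)): (-2)·(-57.1) = +114.2 kcal
Summing the manipulated equations, delta H = (-282.0) + (+114.2) = -167.8 kcal

delta H = -167.8 kcal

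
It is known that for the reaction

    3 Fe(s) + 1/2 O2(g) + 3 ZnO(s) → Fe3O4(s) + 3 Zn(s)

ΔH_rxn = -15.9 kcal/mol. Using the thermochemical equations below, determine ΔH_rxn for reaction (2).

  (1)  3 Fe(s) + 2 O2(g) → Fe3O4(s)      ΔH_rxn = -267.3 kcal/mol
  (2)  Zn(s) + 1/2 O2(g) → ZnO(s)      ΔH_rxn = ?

ΔH_rxn = -83.8 kcal/mol

(1) as written: -267.3 kcal/mol
(2) reversed and × 3: contributes −3·x
-15.9 = (-267.3) − 3·x
x = (-15.9 − (-267.3)) / (-3) = -83.8 kcal/mol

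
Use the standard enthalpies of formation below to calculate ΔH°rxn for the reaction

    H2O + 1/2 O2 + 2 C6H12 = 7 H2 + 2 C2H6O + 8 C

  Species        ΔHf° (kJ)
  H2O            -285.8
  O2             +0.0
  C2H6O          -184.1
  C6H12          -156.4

Products: 7·(+0.0) + 2·(-184.1) + 8·(+0.0) = -368.2
Reactants: 1·(-285.8) + 1/2·(+0.0) + 2·(-156.4) = -598.6
ΔH°rxn = (-368.2) − (-598.6) = 230.4 kJ

ΔH°rxn = 230.4 kJ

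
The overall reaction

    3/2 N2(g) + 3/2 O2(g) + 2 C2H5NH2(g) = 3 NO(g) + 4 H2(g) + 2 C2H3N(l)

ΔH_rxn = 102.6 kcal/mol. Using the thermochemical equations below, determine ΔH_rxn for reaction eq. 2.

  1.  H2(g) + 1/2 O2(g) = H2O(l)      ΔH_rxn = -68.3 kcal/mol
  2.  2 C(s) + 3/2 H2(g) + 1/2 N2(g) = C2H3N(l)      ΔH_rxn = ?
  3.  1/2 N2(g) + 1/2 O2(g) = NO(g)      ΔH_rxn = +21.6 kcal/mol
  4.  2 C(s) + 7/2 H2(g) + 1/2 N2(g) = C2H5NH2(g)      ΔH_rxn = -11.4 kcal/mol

ΔH_rxn = 7.5 kcal/mol

eq. 1: not needed (H2O(l) appears nowhere else).
eq. 2 × 2 (scale by 2 for the 2 C2H3N(l)): contributes 2·x
eq. 3 × 3 (×3 to match 3 NO(g) in the target): (3)·(+21.6) = +64.8 kcal/mol
eq. 4 reversed and × 2 (reverse to put C2H5NH2(g) on the reactant side; ×2 to match 2 C2H5NH2(g) in the target): (-2)·(-11.4) = +22.8 kcal/mol
+102.6 = (+64.8) + (+22.8) + 2·x
x = (+102.6 − (+87.6)) / (2) = 7.5 kcal/mol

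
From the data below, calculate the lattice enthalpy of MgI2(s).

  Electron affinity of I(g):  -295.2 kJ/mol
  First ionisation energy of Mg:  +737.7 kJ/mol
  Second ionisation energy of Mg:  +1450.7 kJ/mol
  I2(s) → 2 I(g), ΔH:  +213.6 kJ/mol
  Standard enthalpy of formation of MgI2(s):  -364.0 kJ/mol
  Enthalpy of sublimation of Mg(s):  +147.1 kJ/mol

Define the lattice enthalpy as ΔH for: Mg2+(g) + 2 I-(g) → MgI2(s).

U = -2322.7 kJ/mol

ΔHf° = 1·ΔHsub + 1·(ΣIE) + 1·D(I2) + 2·EA + U
-364.0 = 1·(+147.1) + 1·(+2188.4) + 1·(+213.6) + 2·(-295.2) + U
U = -364.0 − (+1958.7) = -2322.7 kJ/mol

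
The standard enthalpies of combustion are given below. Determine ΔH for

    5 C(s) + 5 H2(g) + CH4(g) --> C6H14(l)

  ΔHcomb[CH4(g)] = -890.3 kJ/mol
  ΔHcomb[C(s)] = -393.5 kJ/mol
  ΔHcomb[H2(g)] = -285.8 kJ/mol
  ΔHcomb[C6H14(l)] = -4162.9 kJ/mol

ΔH = -123.9 kJ/mol

Using ΔH = Σ nΔHc°(reactants) − Σ nΔHc°(products):
= [5·(-393.5) + 5·(-285.8) + 1·(-890.3)] − [1·(-4162.9)]
= -123.9 kJ/mol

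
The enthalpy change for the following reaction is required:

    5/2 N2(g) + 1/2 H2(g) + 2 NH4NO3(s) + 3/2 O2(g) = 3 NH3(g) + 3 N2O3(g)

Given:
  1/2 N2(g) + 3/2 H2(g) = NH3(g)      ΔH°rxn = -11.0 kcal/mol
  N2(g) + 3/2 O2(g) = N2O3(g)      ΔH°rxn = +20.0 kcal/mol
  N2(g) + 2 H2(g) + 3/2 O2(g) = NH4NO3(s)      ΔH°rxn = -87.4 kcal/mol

ΔH°rxn = 201.8 kcal/mol

equation 1 × 3 (scale by 3 for the 3 NH3(g)): (3)·(-11.0) = -33.0 kcal/mol
equation 2 × 3 (scale by 3 for the 3 N2O3(g)): (3)·(+20.0) = +60.0 kcal/mol
equation 3 reversed and × 2 (NH4NO3(s) must end up as a reactant; ×2 to match 2 NH4NO3(s) in the target): (-2)·(-87.4) = +174.8 kcal/mol
Combining the equations, ΔH°rxn = (-33.0) + (+60.0) + (+174.8) = 201.8 kcal/mol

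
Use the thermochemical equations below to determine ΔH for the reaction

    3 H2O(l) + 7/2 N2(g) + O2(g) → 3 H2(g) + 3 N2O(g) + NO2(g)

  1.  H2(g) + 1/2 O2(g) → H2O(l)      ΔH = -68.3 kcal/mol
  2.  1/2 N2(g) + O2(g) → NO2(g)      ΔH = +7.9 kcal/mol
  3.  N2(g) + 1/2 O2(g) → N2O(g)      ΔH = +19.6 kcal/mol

ΔH = 271.6 kcal/mol

eq. 1 reversed and × 3 (H2O(l) must end up as a reactant; ×3 to match 3 H2O(l) in the target): (-3)·(-68.3) = +204.9 kcal/mol
eq. 2 as written (NO2(g) already on the product side): +7.9 kcal/mol
eq. 3 × 3 (×3 to match 3 N2O(g) in the target): (3)·(+19.6) = +58.8 kcal/mol
ΔH = (+204.9) + (+7.9) + (+58.8) = 271.6 kcal/mol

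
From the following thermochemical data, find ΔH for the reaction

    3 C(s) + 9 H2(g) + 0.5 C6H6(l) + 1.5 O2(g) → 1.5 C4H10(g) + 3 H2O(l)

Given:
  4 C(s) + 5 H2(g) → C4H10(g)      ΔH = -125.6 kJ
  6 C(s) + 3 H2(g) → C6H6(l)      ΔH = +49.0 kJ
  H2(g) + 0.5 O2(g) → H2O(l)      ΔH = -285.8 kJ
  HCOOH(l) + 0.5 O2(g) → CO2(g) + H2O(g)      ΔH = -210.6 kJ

ΔH = -1070.3 kJ

equation 1 × 3/2: (3/2)·(-125.6) = -188.4 kJ
equation 2 reversed and × 1/2: (-1/2)·(+49.0) = -24.5 kJ
equation 3 × 3: (3)·(-285.8) = -857.4 kJ
equation 4: not needed.
ΔH = (-188.4) + (-24.5) + (-857.4) = -1070.3 kJ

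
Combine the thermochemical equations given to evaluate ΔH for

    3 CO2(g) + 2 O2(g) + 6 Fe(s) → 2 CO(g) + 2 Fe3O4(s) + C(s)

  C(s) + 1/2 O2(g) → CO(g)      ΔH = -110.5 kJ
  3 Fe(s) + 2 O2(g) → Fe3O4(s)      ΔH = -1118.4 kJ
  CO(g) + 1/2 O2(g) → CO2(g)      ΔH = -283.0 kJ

ΔH = -1277.3 kJ

equation 1 reversed (C(s) must end up as a product): +110.5 kJ
equation 2 × 2 (scale by 2 for the 2 Fe3O4(s)): (2)·(-1118.4) = -2236.8 kJ
equation 3 reversed and × 3 (reverse to put CO2(g) on the reactant side; scale by 3 for the 3 CO2(g)): (-3)·(-283.0) = +849.0 kJ
By Hess's law, ΔH = (+110.5) + (-2236.8) + (+849.0) = -1277.3 kJ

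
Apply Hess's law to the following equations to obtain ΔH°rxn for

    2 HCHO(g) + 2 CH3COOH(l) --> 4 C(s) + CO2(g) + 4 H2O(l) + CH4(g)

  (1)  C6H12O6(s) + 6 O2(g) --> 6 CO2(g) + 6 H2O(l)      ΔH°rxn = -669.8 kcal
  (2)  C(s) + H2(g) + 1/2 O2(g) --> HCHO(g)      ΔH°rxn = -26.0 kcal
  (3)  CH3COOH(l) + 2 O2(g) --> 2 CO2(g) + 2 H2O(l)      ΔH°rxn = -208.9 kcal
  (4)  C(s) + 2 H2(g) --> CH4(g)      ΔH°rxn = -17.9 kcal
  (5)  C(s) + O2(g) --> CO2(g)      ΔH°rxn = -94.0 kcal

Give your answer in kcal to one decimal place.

(1): not needed.
(2) reversed and × 2: (-2)·(-26.0) = +52.0 kcal
(3) × 2: (2)·(-208.9) = -417.8 kcal
(4) as written: -17.9 kcal
(5) reversed and × 3: (-3)·(-94.0) = +282.0 kcal
ΔH°rxn = (+52.0) + (-417.8) + (-17.9) + (+282.0) = -101.7 kcal

ΔH°rxn = -101.7 kcal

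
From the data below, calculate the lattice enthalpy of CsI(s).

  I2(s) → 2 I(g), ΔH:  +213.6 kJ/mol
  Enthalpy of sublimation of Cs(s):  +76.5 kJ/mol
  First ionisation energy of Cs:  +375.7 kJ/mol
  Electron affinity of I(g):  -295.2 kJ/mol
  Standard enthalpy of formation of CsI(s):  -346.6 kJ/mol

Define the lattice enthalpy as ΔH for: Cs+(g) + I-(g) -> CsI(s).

ΔHf° = 1·ΔHsub + 1·(ΣIE) + 1/2·D(I2) + 1·EA + U
-346.6 = 1·(+76.5) + 1·(+375.7) + 1/2·(+213.6) + 1·(-295.2) + U
U = -346.6 − (+263.8) = -610.4 kJ/mol

U = -610.4 kJ/mol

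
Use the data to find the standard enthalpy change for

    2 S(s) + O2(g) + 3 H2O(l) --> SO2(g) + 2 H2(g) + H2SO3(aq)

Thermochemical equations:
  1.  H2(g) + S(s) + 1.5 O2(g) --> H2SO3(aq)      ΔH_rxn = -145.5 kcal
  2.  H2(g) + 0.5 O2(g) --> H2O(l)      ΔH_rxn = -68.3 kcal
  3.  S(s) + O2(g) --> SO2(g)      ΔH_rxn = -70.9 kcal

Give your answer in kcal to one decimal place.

eq. 1 as written: -145.5 kcal
eq. 2 reversed and × 3: (-3)·(-68.3) = +204.9 kcal
eq. 3 as written: -70.9 kcal
Combining the equations, ΔH_rxn = (-145.5) + (+204.9) + (-70.9) = -11.5 kcal

ΔH_rxn = -11.5 kcal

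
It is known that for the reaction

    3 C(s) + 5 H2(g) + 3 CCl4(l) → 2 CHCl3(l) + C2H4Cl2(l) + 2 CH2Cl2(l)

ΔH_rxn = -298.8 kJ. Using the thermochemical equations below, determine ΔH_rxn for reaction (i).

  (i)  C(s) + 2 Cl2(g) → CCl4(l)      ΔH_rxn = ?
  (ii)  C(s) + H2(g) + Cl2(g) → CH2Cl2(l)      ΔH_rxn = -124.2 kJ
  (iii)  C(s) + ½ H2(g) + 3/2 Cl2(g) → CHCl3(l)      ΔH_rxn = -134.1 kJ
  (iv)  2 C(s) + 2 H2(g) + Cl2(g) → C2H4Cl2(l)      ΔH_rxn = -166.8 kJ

ΔH_rxn = -128.2 kJ

(i) reversed and × 3 (reverse to put CCl4(l) on the reactant side; ×3 to match 3 CCl4(l) in the target): contributes −3·x
(ii) × 2 (×2 to match 2 CH2Cl2(l) in the target): (2)·(-124.2) = -248.4 kJ
(iii) × 2 (×2 to match 2 CHCl3(l) in the target): (2)·(-134.1) = -268.2 kJ
(iv) as written (C2H4Cl2(l) already on the product side): -166.8 kJ
-298.8 = (-248.4) + (-268.2) + (-166.8) − 3·x
x = (-298.8 − (-683.4)) / (-3) = -128.2 kJ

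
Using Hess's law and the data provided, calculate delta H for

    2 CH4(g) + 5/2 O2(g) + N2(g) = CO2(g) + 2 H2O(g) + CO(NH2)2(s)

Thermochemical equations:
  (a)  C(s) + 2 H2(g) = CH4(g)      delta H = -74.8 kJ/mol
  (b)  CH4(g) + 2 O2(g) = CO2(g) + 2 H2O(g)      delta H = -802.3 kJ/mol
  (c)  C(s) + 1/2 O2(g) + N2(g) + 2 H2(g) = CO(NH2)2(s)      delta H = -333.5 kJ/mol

delta H = -1061.0 kJ/mol

(a) reversed: +74.8 kJ/mol
(b) as written (CO2(g) already on the product side): -802.3 kJ/mol
(c) as written (CO(NH2)2(s) already on the product side): -333.5 kJ/mol
Combining the equations, delta H = (-1)·(-74.8) + (1)·(-802.3) + (1)·(-333.5) = -1061.0 kJ/mol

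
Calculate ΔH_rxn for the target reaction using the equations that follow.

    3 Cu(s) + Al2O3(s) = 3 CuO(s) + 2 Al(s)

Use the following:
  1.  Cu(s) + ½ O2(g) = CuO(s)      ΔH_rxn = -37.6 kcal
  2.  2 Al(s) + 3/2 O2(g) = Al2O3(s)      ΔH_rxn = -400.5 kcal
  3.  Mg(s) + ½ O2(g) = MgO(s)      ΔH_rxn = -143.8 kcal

ΔH_rxn = 287.7 kcal

eq. 1 × 3: (3)·(-37.6) = -112.8 kcal
eq. 2 reversed: +400.5 kcal
eq. 3: not needed.
ΔH_rxn = (3)·(-37.6) + (-1)·(-400.5) = 287.7 kcal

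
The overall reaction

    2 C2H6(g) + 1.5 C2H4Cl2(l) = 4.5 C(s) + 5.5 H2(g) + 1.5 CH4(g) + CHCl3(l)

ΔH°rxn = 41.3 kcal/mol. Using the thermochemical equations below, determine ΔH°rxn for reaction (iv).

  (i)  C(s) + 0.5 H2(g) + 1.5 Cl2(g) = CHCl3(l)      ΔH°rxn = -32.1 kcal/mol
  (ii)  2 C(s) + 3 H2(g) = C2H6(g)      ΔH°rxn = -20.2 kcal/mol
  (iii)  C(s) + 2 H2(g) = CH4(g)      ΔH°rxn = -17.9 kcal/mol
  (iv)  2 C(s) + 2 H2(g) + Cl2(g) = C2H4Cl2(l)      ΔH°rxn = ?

(i) as written: -32.1 kcal/mol
(ii) reversed and × 2: (-2)·(-20.2) = +40.4 kcal/mol
(iii) × 3/2: (3/2)·(-17.9) = -26.85 kcal/mol
(iv) reversed and × 3/2: contributes −3/2·x
+41.3 = (-32.1) + (+40.4) + (-26.85) − 3/2·x
x = (+41.3 − (-18.55)) / (-3/2) = -39.9 kcal/mol

ΔH°rxn = -39.9 kcal/mol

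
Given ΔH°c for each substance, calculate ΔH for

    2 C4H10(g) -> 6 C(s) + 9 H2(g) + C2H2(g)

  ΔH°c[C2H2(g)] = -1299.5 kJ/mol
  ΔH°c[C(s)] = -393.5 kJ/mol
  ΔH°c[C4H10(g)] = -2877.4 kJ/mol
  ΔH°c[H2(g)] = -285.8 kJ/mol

ΔH = 477.9 kJ/mol

With combustion enthalpies, reactants minus products:
= [2·(-2877.4)] − [6·(-393.5) + 9·(-285.8) + 1·(-1299.5)]
= 477.9 kJ/mol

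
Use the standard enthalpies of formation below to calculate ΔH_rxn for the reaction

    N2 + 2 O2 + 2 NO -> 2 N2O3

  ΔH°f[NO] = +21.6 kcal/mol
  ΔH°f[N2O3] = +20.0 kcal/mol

ΔH_rxn = -3.2 kcal/mol

Products: 2·(+20.0) = +40.0
Reactants: 1·(+0.0) + 2·(+0.0) + 2·(+21.6) = +43.2
ΔH_rxn = (+40.0) − (+43.2) = -3.2 kcal/mol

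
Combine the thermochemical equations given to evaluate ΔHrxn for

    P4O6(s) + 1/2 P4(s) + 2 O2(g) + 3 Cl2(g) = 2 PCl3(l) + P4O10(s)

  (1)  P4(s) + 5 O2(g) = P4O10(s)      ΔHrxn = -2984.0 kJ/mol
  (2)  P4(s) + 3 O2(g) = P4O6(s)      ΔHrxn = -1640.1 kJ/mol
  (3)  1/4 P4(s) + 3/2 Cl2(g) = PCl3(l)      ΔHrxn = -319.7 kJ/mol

(1) as written (P4O10(s) already on the product side): -2984.0 kJ/mol
(2) reversed (reverse to put P4O6(s) on the reactant side): +1640.1 kJ/mol
(3) × 2 (scale by 2 for the 2 PCl3(l)): (2)·(-319.7) = -639.4 kJ/mol
ΔHrxn = (-2984.0) + (+1640.1) + (-639.4) = -1983.3 kJ/mol

ΔHrxn = -1983.3 kJ/mol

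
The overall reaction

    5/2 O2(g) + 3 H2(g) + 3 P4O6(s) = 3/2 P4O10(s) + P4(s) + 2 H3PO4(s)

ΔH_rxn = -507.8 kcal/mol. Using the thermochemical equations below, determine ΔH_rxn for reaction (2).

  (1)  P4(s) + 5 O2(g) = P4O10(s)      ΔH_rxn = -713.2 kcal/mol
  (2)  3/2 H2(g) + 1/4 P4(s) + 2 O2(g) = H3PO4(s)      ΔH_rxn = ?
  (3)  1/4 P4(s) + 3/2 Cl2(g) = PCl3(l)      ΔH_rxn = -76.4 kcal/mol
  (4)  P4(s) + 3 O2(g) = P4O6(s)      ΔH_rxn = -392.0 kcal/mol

ΔH_rxn = -307.0 kcal/mol

(1) × 3/2: (3/2)·(-713.2) = -1069.8 kcal/mol
(2) × 2: contributes 2·x
(3): not needed.
(4) reversed and × 3: (-3)·(-392.0) = +1176.0 kcal/mol
-507.8 = (-1069.8) + (+1176.0) + 2·x
x = (-507.8 − (+106.2)) / (2) = -307.0 kcal/mol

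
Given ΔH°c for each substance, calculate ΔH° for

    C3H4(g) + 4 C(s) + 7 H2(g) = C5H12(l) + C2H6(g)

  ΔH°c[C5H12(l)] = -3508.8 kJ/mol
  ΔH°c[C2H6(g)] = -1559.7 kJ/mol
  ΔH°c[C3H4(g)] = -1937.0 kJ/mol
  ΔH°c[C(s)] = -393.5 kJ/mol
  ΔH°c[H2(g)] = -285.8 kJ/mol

ΔH° = -443.1 kJ/mol

With combustion enthalpies, reactants minus products:
= [1·(-1937.0) + 4·(-393.5) + 7·(-285.8)] − [1·(-3508.8) + 1·(-1559.7)]
= -443.1 kJ/mol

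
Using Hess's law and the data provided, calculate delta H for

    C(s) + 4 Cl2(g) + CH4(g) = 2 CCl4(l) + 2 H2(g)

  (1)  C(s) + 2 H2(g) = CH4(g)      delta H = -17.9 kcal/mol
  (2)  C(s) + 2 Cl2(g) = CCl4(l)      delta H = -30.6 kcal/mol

delta H = -43.3 kcal/mol

(1) reversed (reverse to put CH4(g) on the reactant side): +17.9 kcal/mol
(2) × 2 (×2 to match 2 CCl4(l) in the target): (2)·(-30.6) = -61.2 kcal/mol
Summing the manipulated equations, delta H = (-1)·(-17.9) + (2)·(-30.6) = -43.3 kcal/mol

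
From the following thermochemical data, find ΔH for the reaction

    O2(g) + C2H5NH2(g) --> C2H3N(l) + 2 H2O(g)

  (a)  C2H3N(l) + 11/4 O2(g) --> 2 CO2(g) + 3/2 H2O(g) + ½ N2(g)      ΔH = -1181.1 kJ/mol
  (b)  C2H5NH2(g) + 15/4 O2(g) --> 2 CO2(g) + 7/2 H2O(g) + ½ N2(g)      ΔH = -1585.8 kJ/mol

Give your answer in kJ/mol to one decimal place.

(a) reversed: +1181.1 kJ/mol
(b) as written: -1585.8 kJ/mol
Summing the manipulated equations, ΔH = (+1181.1) + (-1585.8) = -404.7 kJ/mol

ΔH = -404.7 kJ/mol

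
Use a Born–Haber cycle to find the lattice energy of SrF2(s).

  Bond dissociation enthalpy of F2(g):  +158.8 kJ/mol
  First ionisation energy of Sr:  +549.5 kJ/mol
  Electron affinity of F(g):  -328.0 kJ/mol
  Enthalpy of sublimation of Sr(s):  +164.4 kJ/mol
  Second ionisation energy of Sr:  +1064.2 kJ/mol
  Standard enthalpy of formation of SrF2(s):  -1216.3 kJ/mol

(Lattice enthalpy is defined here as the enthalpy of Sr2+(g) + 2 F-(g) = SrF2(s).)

U = -2497.2 kJ/mol

ΔHf° = 1·ΔHsub + 1·(ΣIE) + 1·D(F2) + 2·EA + U
-1216.3 = 1·(+164.4) + 1·(+1613.7) + 1·(+158.8) + 2·(-328.0) + U
U = -1216.3 − (+1280.9) = -2497.2 kJ/mol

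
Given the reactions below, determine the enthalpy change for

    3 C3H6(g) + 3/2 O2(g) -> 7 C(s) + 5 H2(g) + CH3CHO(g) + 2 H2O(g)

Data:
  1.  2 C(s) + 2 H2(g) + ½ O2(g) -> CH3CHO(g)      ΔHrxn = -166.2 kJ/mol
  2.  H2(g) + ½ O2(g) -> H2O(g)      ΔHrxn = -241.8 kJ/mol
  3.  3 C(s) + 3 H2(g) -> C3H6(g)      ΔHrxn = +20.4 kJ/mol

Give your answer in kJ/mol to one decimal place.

ΔHrxn = -711.0 kJ/mol

eq. 1 as written (CH3CHO(g) already on the product side): -166.2 kJ/mol
eq. 2 × 2 (scale by 2 for the 2 H2O(g)): (2)·(-241.8) = -483.6 kJ/mol
eq. 3 reversed and × 3 (C3H6(g) must end up as a reactant; scale by 3 for the 3 C3H6(g)): (-3)·(+20.4) = -61.2 kJ/mol
Since enthalpy is a state function, ΔHrxn = (-166.2) + (-483.6) + (-61.2) = -711.0 kJ/mol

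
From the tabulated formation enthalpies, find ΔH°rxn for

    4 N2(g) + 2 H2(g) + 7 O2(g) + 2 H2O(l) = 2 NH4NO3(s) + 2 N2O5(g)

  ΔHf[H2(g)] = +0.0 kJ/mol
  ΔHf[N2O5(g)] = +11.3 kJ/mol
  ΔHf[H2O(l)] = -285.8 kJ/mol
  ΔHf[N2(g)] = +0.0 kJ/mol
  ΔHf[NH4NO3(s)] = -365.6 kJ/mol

ΔH°rxn = -137.0 kJ/mol

Products: 2·(-365.6) + 2·(+11.3) = -708.6
Reactants: 4·(+0.0) + 2·(+0.0) + 7·(+0.0) + 2·(-285.8) = -571.6
ΔH°rxn = (-708.6) − (-571.6) = -137.0 kJ/mol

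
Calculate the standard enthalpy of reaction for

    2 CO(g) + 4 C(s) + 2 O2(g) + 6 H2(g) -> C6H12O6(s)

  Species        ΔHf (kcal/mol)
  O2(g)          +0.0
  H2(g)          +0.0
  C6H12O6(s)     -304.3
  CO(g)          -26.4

Products: 1·(-304.3) = -304.3
Reactants: 2·(-26.4) + 4·(+0.0) + 2·(+0.0) + 6·(+0.0) = -52.8
ΔH°rxn = (-304.3) − (-52.8) = -251.5 kcal/mol

ΔH°rxn = -251.5 kcal/mol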